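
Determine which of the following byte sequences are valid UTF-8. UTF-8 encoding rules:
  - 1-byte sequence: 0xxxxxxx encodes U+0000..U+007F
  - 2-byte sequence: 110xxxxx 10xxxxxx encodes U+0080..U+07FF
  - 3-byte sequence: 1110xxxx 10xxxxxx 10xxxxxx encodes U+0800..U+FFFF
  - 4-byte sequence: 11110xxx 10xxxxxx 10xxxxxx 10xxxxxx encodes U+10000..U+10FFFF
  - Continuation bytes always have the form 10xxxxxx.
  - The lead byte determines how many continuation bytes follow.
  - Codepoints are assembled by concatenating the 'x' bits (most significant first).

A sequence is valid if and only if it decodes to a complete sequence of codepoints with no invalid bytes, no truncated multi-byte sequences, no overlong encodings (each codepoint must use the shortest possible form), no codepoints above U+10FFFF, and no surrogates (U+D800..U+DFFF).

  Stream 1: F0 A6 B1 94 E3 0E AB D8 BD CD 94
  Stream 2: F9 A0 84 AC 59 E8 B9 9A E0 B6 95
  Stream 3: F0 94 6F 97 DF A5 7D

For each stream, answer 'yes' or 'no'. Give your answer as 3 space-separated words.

Answer: no no no

Derivation:
Stream 1: error at byte offset 5. INVALID
Stream 2: error at byte offset 0. INVALID
Stream 3: error at byte offset 2. INVALID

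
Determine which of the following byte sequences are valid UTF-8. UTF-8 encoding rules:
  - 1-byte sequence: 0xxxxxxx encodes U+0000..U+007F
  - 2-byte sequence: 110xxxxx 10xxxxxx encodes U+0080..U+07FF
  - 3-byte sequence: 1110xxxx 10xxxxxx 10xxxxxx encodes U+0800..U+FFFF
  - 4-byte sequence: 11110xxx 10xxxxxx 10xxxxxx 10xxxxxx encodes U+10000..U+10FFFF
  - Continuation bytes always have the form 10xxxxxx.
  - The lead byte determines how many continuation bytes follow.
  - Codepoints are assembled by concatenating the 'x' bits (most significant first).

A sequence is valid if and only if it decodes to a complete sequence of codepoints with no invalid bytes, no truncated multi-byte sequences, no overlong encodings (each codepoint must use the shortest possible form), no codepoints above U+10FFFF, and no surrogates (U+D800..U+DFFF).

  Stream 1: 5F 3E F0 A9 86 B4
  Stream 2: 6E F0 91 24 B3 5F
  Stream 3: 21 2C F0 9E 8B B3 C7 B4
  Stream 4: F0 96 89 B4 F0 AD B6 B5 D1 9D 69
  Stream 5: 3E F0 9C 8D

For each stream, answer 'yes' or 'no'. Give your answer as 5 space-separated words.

Answer: yes no yes yes no

Derivation:
Stream 1: decodes cleanly. VALID
Stream 2: error at byte offset 3. INVALID
Stream 3: decodes cleanly. VALID
Stream 4: decodes cleanly. VALID
Stream 5: error at byte offset 4. INVALID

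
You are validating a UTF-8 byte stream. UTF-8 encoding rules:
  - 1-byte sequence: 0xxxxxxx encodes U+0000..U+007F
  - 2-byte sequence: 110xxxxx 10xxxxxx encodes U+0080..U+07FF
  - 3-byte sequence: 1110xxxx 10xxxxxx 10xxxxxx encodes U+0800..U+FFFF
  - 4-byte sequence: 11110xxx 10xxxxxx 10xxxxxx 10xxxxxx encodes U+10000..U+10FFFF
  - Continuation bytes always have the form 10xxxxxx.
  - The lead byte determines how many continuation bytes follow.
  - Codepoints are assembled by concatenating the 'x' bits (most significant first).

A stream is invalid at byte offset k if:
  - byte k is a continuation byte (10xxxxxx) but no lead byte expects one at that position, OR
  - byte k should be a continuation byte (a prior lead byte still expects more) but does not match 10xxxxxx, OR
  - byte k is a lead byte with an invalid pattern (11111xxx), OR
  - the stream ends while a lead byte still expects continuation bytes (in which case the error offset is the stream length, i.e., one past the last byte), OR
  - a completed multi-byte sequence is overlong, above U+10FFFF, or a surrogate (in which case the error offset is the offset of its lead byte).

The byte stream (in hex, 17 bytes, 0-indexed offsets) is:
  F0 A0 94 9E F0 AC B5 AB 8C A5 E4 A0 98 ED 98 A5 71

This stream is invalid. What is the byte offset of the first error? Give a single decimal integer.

Byte[0]=F0: 4-byte lead, need 3 cont bytes. acc=0x0
Byte[1]=A0: continuation. acc=(acc<<6)|0x20=0x20
Byte[2]=94: continuation. acc=(acc<<6)|0x14=0x814
Byte[3]=9E: continuation. acc=(acc<<6)|0x1E=0x2051E
Completed: cp=U+2051E (starts at byte 0)
Byte[4]=F0: 4-byte lead, need 3 cont bytes. acc=0x0
Byte[5]=AC: continuation. acc=(acc<<6)|0x2C=0x2C
Byte[6]=B5: continuation. acc=(acc<<6)|0x35=0xB35
Byte[7]=AB: continuation. acc=(acc<<6)|0x2B=0x2CD6B
Completed: cp=U+2CD6B (starts at byte 4)
Byte[8]=8C: INVALID lead byte (not 0xxx/110x/1110/11110)

Answer: 8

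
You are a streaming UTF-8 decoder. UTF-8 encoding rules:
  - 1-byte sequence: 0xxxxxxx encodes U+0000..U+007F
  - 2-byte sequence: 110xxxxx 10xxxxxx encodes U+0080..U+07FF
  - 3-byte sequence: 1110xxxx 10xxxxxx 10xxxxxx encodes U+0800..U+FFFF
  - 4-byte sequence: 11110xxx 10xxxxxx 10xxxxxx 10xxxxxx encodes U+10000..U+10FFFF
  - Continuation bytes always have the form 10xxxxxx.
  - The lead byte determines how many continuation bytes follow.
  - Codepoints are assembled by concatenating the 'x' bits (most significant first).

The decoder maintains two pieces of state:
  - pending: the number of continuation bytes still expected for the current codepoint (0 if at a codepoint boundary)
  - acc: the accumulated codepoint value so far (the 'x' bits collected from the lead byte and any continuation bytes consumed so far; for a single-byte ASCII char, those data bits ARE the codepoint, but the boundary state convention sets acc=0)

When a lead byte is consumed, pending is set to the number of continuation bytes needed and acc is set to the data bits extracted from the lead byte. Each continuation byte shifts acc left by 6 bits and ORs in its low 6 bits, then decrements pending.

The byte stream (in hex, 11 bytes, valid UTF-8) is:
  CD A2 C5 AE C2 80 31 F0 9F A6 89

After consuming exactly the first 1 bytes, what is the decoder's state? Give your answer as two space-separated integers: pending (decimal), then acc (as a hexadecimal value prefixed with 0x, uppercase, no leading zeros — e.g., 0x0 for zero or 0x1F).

Answer: 1 0xD

Derivation:
Byte[0]=CD: 2-byte lead. pending=1, acc=0xD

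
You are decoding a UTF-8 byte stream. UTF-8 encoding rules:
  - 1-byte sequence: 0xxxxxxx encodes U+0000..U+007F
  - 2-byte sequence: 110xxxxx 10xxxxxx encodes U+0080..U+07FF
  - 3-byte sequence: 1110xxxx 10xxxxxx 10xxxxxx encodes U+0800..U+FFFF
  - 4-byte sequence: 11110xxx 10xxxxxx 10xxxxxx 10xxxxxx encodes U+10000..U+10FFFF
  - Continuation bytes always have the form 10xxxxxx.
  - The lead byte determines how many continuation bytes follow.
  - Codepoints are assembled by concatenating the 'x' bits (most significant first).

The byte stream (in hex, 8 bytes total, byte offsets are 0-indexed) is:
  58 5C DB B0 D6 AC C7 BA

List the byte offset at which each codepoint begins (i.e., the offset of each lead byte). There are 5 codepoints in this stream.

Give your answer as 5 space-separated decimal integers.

Answer: 0 1 2 4 6

Derivation:
Byte[0]=58: 1-byte ASCII. cp=U+0058
Byte[1]=5C: 1-byte ASCII. cp=U+005C
Byte[2]=DB: 2-byte lead, need 1 cont bytes. acc=0x1B
Byte[3]=B0: continuation. acc=(acc<<6)|0x30=0x6F0
Completed: cp=U+06F0 (starts at byte 2)
Byte[4]=D6: 2-byte lead, need 1 cont bytes. acc=0x16
Byte[5]=AC: continuation. acc=(acc<<6)|0x2C=0x5AC
Completed: cp=U+05AC (starts at byte 4)
Byte[6]=C7: 2-byte lead, need 1 cont bytes. acc=0x7
Byte[7]=BA: continuation. acc=(acc<<6)|0x3A=0x1FA
Completed: cp=U+01FA (starts at byte 6)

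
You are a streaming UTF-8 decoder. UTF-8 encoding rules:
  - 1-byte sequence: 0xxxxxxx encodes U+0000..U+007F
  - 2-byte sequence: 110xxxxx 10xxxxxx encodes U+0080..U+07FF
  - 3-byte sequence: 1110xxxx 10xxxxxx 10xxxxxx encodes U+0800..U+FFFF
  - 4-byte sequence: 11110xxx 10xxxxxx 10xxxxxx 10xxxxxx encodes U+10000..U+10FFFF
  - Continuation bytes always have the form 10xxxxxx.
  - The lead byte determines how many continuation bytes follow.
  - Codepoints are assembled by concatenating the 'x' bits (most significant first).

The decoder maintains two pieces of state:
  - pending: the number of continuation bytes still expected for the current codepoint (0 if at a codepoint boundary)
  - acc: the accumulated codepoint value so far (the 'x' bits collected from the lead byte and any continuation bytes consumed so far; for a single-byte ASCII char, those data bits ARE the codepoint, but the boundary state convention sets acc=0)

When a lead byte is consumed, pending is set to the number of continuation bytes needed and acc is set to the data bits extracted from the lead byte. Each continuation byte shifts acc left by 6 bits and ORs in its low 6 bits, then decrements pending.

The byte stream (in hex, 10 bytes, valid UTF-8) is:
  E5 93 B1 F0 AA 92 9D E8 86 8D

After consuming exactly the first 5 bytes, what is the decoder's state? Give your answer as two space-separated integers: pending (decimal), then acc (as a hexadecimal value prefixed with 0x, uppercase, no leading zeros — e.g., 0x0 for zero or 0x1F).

Byte[0]=E5: 3-byte lead. pending=2, acc=0x5
Byte[1]=93: continuation. acc=(acc<<6)|0x13=0x153, pending=1
Byte[2]=B1: continuation. acc=(acc<<6)|0x31=0x54F1, pending=0
Byte[3]=F0: 4-byte lead. pending=3, acc=0x0
Byte[4]=AA: continuation. acc=(acc<<6)|0x2A=0x2A, pending=2

Answer: 2 0x2A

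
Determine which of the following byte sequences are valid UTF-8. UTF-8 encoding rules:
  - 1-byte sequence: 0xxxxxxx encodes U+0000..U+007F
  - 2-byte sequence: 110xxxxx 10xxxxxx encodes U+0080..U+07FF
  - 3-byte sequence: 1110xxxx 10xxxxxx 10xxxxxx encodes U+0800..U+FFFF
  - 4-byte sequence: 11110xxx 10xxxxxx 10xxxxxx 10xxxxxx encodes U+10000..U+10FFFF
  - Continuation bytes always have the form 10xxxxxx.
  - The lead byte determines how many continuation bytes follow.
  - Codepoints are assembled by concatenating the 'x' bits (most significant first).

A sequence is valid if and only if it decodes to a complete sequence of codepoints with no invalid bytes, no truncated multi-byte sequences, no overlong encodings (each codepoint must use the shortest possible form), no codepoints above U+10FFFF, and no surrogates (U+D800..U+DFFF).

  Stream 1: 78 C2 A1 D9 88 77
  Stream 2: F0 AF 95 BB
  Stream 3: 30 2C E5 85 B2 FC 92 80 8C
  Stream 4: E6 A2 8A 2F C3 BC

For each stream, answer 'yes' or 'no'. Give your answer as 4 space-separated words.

Answer: yes yes no yes

Derivation:
Stream 1: decodes cleanly. VALID
Stream 2: decodes cleanly. VALID
Stream 3: error at byte offset 5. INVALID
Stream 4: decodes cleanly. VALID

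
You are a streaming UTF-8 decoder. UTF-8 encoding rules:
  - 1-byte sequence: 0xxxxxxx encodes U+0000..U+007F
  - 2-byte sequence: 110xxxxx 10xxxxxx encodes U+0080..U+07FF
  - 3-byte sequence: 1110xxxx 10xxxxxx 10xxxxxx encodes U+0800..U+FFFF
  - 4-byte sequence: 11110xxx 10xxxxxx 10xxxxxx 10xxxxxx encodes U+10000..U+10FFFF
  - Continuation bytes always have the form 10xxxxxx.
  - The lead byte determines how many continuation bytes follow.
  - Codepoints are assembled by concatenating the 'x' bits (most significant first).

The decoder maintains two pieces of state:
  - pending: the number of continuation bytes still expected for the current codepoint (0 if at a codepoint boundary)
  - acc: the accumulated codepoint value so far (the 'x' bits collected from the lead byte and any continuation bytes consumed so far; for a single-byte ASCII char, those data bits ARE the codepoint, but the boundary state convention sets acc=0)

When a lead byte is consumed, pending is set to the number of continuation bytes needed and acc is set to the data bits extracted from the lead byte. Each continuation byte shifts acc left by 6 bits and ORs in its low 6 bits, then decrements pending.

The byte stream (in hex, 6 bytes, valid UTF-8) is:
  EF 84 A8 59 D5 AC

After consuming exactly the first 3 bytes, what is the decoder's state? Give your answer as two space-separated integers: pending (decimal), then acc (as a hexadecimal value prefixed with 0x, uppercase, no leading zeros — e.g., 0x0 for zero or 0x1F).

Byte[0]=EF: 3-byte lead. pending=2, acc=0xF
Byte[1]=84: continuation. acc=(acc<<6)|0x04=0x3C4, pending=1
Byte[2]=A8: continuation. acc=(acc<<6)|0x28=0xF128, pending=0

Answer: 0 0xF128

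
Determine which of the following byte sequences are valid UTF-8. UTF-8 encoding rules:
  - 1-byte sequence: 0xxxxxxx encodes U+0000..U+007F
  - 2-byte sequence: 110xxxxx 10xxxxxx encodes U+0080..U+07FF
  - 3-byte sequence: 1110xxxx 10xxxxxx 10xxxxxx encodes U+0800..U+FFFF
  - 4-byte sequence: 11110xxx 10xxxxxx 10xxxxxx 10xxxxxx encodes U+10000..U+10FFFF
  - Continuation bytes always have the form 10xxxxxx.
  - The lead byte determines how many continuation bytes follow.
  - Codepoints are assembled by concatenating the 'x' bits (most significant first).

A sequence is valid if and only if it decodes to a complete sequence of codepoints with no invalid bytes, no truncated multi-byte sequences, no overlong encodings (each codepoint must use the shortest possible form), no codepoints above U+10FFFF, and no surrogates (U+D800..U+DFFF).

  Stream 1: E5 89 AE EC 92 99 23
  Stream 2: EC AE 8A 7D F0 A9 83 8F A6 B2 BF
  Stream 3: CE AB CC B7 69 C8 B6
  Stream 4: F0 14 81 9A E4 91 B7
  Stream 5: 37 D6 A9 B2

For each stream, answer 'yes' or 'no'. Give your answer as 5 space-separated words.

Stream 1: decodes cleanly. VALID
Stream 2: error at byte offset 8. INVALID
Stream 3: decodes cleanly. VALID
Stream 4: error at byte offset 1. INVALID
Stream 5: error at byte offset 3. INVALID

Answer: yes no yes no no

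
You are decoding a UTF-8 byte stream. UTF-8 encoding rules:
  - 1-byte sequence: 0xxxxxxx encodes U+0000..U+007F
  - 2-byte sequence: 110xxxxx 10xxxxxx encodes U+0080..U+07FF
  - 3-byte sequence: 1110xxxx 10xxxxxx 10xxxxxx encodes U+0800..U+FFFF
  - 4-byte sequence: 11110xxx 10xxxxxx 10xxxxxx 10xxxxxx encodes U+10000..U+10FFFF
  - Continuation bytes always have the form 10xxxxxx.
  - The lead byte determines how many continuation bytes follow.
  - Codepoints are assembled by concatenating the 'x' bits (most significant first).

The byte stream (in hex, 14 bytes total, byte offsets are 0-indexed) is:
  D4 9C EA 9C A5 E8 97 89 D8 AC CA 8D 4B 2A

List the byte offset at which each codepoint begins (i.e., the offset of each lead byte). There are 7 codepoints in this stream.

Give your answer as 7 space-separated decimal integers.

Byte[0]=D4: 2-byte lead, need 1 cont bytes. acc=0x14
Byte[1]=9C: continuation. acc=(acc<<6)|0x1C=0x51C
Completed: cp=U+051C (starts at byte 0)
Byte[2]=EA: 3-byte lead, need 2 cont bytes. acc=0xA
Byte[3]=9C: continuation. acc=(acc<<6)|0x1C=0x29C
Byte[4]=A5: continuation. acc=(acc<<6)|0x25=0xA725
Completed: cp=U+A725 (starts at byte 2)
Byte[5]=E8: 3-byte lead, need 2 cont bytes. acc=0x8
Byte[6]=97: continuation. acc=(acc<<6)|0x17=0x217
Byte[7]=89: continuation. acc=(acc<<6)|0x09=0x85C9
Completed: cp=U+85C9 (starts at byte 5)
Byte[8]=D8: 2-byte lead, need 1 cont bytes. acc=0x18
Byte[9]=AC: continuation. acc=(acc<<6)|0x2C=0x62C
Completed: cp=U+062C (starts at byte 8)
Byte[10]=CA: 2-byte lead, need 1 cont bytes. acc=0xA
Byte[11]=8D: continuation. acc=(acc<<6)|0x0D=0x28D
Completed: cp=U+028D (starts at byte 10)
Byte[12]=4B: 1-byte ASCII. cp=U+004B
Byte[13]=2A: 1-byte ASCII. cp=U+002A

Answer: 0 2 5 8 10 12 13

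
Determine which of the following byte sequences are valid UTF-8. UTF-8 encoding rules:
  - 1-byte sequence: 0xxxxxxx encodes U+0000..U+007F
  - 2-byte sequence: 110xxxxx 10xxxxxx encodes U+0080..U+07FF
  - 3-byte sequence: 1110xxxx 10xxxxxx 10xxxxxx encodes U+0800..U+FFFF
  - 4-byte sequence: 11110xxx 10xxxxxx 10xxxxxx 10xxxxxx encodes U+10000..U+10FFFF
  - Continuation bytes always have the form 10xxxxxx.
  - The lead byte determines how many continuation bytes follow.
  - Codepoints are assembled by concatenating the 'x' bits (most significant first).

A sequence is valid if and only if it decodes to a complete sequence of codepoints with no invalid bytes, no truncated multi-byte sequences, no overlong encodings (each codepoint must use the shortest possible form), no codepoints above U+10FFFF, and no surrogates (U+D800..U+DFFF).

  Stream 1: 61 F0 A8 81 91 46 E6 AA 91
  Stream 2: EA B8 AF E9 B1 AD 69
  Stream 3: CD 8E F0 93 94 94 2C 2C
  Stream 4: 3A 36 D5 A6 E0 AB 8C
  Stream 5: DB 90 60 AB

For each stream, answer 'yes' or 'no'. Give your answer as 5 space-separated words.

Answer: yes yes yes yes no

Derivation:
Stream 1: decodes cleanly. VALID
Stream 2: decodes cleanly. VALID
Stream 3: decodes cleanly. VALID
Stream 4: decodes cleanly. VALID
Stream 5: error at byte offset 3. INVALID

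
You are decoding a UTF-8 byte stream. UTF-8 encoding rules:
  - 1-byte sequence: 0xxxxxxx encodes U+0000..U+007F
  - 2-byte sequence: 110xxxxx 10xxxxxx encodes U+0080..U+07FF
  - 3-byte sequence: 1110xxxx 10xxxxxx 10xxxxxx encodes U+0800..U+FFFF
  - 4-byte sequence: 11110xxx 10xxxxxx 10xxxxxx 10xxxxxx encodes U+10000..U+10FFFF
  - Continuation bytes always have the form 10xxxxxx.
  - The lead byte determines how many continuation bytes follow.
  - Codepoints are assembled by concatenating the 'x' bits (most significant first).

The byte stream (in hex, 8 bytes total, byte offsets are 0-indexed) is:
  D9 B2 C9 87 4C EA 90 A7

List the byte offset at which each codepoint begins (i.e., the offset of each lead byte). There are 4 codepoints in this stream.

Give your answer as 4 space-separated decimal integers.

Answer: 0 2 4 5

Derivation:
Byte[0]=D9: 2-byte lead, need 1 cont bytes. acc=0x19
Byte[1]=B2: continuation. acc=(acc<<6)|0x32=0x672
Completed: cp=U+0672 (starts at byte 0)
Byte[2]=C9: 2-byte lead, need 1 cont bytes. acc=0x9
Byte[3]=87: continuation. acc=(acc<<6)|0x07=0x247
Completed: cp=U+0247 (starts at byte 2)
Byte[4]=4C: 1-byte ASCII. cp=U+004C
Byte[5]=EA: 3-byte lead, need 2 cont bytes. acc=0xA
Byte[6]=90: continuation. acc=(acc<<6)|0x10=0x290
Byte[7]=A7: continuation. acc=(acc<<6)|0x27=0xA427
Completed: cp=U+A427 (starts at byte 5)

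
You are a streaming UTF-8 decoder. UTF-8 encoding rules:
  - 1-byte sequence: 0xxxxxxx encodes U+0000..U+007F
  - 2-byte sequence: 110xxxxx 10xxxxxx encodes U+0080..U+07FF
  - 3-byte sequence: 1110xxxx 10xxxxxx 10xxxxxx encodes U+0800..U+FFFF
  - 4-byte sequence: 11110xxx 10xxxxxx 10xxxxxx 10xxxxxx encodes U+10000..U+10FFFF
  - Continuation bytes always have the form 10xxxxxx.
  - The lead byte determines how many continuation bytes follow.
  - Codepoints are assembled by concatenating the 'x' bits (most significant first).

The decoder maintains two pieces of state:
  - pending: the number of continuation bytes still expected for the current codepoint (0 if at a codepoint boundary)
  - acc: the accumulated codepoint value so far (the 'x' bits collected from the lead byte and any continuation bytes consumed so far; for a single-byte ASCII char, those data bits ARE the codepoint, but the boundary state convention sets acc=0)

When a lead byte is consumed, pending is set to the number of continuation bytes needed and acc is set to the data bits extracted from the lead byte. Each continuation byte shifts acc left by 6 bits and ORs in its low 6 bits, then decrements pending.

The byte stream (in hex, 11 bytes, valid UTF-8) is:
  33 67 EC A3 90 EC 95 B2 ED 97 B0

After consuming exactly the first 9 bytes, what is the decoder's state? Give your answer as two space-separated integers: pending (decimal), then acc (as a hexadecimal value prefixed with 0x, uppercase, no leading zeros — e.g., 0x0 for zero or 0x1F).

Byte[0]=33: 1-byte. pending=0, acc=0x0
Byte[1]=67: 1-byte. pending=0, acc=0x0
Byte[2]=EC: 3-byte lead. pending=2, acc=0xC
Byte[3]=A3: continuation. acc=(acc<<6)|0x23=0x323, pending=1
Byte[4]=90: continuation. acc=(acc<<6)|0x10=0xC8D0, pending=0
Byte[5]=EC: 3-byte lead. pending=2, acc=0xC
Byte[6]=95: continuation. acc=(acc<<6)|0x15=0x315, pending=1
Byte[7]=B2: continuation. acc=(acc<<6)|0x32=0xC572, pending=0
Byte[8]=ED: 3-byte lead. pending=2, acc=0xD

Answer: 2 0xD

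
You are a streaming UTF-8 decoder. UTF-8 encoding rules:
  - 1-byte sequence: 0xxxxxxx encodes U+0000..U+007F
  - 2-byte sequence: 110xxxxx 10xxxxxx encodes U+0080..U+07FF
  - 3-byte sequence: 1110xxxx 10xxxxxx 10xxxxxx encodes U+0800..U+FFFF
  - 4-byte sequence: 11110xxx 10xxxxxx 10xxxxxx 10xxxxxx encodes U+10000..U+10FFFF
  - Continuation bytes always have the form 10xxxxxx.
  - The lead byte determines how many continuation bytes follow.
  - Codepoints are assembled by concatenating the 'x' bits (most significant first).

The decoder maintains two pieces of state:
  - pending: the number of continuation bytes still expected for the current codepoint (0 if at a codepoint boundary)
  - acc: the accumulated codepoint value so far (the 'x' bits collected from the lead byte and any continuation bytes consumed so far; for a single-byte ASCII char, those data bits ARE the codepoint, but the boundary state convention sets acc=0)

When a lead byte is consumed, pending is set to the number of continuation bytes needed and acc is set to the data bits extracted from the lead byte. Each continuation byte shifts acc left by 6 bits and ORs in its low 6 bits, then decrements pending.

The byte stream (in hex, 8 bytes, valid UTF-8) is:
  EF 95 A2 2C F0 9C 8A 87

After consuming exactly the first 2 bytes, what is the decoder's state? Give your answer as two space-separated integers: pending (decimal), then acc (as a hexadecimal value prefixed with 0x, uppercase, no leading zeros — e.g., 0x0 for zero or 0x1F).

Byte[0]=EF: 3-byte lead. pending=2, acc=0xF
Byte[1]=95: continuation. acc=(acc<<6)|0x15=0x3D5, pending=1

Answer: 1 0x3D5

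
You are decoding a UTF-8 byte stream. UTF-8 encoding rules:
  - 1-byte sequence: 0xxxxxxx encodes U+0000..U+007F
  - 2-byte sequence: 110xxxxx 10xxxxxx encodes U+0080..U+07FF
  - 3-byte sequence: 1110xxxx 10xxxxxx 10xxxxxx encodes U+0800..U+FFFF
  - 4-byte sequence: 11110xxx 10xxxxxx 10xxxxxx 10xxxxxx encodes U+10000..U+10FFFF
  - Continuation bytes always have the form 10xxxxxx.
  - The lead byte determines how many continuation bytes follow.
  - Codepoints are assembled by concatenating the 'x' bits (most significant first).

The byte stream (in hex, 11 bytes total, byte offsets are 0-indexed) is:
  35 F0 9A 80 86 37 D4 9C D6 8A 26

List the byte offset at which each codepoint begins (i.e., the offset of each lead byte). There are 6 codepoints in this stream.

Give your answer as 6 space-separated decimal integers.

Byte[0]=35: 1-byte ASCII. cp=U+0035
Byte[1]=F0: 4-byte lead, need 3 cont bytes. acc=0x0
Byte[2]=9A: continuation. acc=(acc<<6)|0x1A=0x1A
Byte[3]=80: continuation. acc=(acc<<6)|0x00=0x680
Byte[4]=86: continuation. acc=(acc<<6)|0x06=0x1A006
Completed: cp=U+1A006 (starts at byte 1)
Byte[5]=37: 1-byte ASCII. cp=U+0037
Byte[6]=D4: 2-byte lead, need 1 cont bytes. acc=0x14
Byte[7]=9C: continuation. acc=(acc<<6)|0x1C=0x51C
Completed: cp=U+051C (starts at byte 6)
Byte[8]=D6: 2-byte lead, need 1 cont bytes. acc=0x16
Byte[9]=8A: continuation. acc=(acc<<6)|0x0A=0x58A
Completed: cp=U+058A (starts at byte 8)
Byte[10]=26: 1-byte ASCII. cp=U+0026

Answer: 0 1 5 6 8 10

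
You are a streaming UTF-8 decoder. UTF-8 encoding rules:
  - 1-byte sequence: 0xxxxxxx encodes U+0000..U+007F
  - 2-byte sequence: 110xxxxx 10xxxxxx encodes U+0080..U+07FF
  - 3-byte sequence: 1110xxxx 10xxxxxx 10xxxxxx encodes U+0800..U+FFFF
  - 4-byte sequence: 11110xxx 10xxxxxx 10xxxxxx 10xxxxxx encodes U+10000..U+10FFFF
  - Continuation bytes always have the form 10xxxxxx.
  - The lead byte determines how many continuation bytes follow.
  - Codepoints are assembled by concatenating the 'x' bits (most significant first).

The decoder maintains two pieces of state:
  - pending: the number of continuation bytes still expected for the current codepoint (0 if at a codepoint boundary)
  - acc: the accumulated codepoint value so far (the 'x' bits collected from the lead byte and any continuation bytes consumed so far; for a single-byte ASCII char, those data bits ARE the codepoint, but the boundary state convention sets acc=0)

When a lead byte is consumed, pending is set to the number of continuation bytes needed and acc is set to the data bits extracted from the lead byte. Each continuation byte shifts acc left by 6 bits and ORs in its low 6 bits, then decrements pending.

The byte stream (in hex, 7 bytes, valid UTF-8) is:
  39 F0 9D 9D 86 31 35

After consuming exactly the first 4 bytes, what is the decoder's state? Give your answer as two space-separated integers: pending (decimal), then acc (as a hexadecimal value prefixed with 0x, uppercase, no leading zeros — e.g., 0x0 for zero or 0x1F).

Byte[0]=39: 1-byte. pending=0, acc=0x0
Byte[1]=F0: 4-byte lead. pending=3, acc=0x0
Byte[2]=9D: continuation. acc=(acc<<6)|0x1D=0x1D, pending=2
Byte[3]=9D: continuation. acc=(acc<<6)|0x1D=0x75D, pending=1

Answer: 1 0x75D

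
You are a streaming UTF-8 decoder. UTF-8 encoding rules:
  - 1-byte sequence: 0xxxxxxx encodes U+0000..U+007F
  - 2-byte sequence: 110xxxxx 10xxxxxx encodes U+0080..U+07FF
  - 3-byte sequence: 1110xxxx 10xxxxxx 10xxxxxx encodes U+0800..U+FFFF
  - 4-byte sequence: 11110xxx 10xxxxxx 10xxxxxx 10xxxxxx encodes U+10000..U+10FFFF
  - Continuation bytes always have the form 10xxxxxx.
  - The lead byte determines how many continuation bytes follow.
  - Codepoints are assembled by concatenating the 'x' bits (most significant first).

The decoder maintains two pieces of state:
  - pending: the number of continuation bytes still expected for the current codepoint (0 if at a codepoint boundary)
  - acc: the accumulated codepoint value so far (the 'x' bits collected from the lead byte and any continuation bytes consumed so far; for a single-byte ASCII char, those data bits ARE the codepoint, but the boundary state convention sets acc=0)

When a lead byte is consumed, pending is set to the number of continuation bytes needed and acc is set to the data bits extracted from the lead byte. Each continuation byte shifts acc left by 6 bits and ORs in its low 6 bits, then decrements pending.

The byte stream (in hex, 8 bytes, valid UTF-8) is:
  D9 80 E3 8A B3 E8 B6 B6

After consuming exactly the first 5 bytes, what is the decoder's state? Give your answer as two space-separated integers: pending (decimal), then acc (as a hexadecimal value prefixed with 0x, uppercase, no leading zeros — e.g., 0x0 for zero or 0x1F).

Answer: 0 0x32B3

Derivation:
Byte[0]=D9: 2-byte lead. pending=1, acc=0x19
Byte[1]=80: continuation. acc=(acc<<6)|0x00=0x640, pending=0
Byte[2]=E3: 3-byte lead. pending=2, acc=0x3
Byte[3]=8A: continuation. acc=(acc<<6)|0x0A=0xCA, pending=1
Byte[4]=B3: continuation. acc=(acc<<6)|0x33=0x32B3, pending=0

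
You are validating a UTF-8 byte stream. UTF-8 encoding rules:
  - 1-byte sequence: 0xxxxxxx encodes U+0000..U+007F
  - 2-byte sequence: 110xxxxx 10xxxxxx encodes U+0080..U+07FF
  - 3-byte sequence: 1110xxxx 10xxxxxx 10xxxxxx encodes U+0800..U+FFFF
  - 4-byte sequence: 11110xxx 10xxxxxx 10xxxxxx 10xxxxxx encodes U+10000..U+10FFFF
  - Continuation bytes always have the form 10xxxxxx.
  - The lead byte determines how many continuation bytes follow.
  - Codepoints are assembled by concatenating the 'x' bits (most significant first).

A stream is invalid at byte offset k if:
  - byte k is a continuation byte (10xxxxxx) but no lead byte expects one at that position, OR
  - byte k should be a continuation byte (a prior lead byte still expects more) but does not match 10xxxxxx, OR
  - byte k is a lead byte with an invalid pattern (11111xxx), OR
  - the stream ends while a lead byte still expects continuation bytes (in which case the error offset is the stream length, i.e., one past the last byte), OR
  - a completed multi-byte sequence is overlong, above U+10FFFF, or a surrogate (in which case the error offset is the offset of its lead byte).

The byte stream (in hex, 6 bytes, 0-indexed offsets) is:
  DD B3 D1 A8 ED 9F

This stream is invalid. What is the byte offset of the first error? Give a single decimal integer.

Byte[0]=DD: 2-byte lead, need 1 cont bytes. acc=0x1D
Byte[1]=B3: continuation. acc=(acc<<6)|0x33=0x773
Completed: cp=U+0773 (starts at byte 0)
Byte[2]=D1: 2-byte lead, need 1 cont bytes. acc=0x11
Byte[3]=A8: continuation. acc=(acc<<6)|0x28=0x468
Completed: cp=U+0468 (starts at byte 2)
Byte[4]=ED: 3-byte lead, need 2 cont bytes. acc=0xD
Byte[5]=9F: continuation. acc=(acc<<6)|0x1F=0x35F
Byte[6]: stream ended, expected continuation. INVALID

Answer: 6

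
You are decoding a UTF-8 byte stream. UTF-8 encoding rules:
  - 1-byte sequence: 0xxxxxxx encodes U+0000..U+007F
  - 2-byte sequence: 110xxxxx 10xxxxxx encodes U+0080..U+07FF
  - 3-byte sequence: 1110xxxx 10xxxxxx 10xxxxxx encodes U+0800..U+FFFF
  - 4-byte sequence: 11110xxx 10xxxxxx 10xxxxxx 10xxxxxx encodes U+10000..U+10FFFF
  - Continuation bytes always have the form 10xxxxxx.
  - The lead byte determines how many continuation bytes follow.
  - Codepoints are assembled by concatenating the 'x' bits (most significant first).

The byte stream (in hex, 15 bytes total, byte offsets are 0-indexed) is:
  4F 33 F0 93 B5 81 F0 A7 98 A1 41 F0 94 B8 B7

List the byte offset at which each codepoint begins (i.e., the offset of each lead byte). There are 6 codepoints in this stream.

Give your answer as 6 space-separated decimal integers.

Answer: 0 1 2 6 10 11

Derivation:
Byte[0]=4F: 1-byte ASCII. cp=U+004F
Byte[1]=33: 1-byte ASCII. cp=U+0033
Byte[2]=F0: 4-byte lead, need 3 cont bytes. acc=0x0
Byte[3]=93: continuation. acc=(acc<<6)|0x13=0x13
Byte[4]=B5: continuation. acc=(acc<<6)|0x35=0x4F5
Byte[5]=81: continuation. acc=(acc<<6)|0x01=0x13D41
Completed: cp=U+13D41 (starts at byte 2)
Byte[6]=F0: 4-byte lead, need 3 cont bytes. acc=0x0
Byte[7]=A7: continuation. acc=(acc<<6)|0x27=0x27
Byte[8]=98: continuation. acc=(acc<<6)|0x18=0x9D8
Byte[9]=A1: continuation. acc=(acc<<6)|0x21=0x27621
Completed: cp=U+27621 (starts at byte 6)
Byte[10]=41: 1-byte ASCII. cp=U+0041
Byte[11]=F0: 4-byte lead, need 3 cont bytes. acc=0x0
Byte[12]=94: continuation. acc=(acc<<6)|0x14=0x14
Byte[13]=B8: continuation. acc=(acc<<6)|0x38=0x538
Byte[14]=B7: continuation. acc=(acc<<6)|0x37=0x14E37
Completed: cp=U+14E37 (starts at byte 11)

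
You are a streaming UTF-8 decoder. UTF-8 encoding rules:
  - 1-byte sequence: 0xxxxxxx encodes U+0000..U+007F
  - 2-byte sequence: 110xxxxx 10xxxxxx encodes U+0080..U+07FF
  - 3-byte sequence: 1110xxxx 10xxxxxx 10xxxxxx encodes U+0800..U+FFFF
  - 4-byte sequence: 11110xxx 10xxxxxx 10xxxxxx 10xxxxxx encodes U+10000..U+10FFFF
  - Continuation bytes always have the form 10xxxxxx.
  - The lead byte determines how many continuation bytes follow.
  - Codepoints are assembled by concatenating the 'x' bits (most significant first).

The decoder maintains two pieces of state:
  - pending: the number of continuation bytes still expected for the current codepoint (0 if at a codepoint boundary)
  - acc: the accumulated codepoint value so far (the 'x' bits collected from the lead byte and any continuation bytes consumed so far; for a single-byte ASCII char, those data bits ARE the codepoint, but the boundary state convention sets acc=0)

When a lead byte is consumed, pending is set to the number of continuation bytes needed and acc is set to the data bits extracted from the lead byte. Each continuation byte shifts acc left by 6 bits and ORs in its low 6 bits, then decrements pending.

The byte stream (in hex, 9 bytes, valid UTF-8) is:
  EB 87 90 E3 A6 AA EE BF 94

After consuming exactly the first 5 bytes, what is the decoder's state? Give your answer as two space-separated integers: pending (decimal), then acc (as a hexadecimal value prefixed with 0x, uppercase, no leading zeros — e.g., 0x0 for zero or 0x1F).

Answer: 1 0xE6

Derivation:
Byte[0]=EB: 3-byte lead. pending=2, acc=0xB
Byte[1]=87: continuation. acc=(acc<<6)|0x07=0x2C7, pending=1
Byte[2]=90: continuation. acc=(acc<<6)|0x10=0xB1D0, pending=0
Byte[3]=E3: 3-byte lead. pending=2, acc=0x3
Byte[4]=A6: continuation. acc=(acc<<6)|0x26=0xE6, pending=1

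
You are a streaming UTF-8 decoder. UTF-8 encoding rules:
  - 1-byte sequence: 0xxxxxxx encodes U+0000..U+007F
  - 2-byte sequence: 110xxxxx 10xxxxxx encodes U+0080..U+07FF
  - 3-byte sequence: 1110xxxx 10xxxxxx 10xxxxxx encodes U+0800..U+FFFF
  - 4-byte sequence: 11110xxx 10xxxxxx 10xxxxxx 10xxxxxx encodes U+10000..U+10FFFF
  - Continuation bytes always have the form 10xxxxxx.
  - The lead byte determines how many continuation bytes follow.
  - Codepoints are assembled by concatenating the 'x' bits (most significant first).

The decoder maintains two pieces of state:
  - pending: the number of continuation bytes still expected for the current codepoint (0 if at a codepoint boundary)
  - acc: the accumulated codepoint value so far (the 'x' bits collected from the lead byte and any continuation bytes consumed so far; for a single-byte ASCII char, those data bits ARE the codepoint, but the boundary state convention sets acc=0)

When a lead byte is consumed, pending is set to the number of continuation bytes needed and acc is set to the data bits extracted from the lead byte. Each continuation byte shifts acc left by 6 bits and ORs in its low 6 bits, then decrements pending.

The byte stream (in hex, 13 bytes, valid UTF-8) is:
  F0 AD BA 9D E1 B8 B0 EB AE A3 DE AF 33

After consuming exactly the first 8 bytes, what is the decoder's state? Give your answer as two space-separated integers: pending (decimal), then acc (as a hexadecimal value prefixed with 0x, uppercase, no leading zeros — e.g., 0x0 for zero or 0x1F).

Answer: 2 0xB

Derivation:
Byte[0]=F0: 4-byte lead. pending=3, acc=0x0
Byte[1]=AD: continuation. acc=(acc<<6)|0x2D=0x2D, pending=2
Byte[2]=BA: continuation. acc=(acc<<6)|0x3A=0xB7A, pending=1
Byte[3]=9D: continuation. acc=(acc<<6)|0x1D=0x2DE9D, pending=0
Byte[4]=E1: 3-byte lead. pending=2, acc=0x1
Byte[5]=B8: continuation. acc=(acc<<6)|0x38=0x78, pending=1
Byte[6]=B0: continuation. acc=(acc<<6)|0x30=0x1E30, pending=0
Byte[7]=EB: 3-byte lead. pending=2, acc=0xB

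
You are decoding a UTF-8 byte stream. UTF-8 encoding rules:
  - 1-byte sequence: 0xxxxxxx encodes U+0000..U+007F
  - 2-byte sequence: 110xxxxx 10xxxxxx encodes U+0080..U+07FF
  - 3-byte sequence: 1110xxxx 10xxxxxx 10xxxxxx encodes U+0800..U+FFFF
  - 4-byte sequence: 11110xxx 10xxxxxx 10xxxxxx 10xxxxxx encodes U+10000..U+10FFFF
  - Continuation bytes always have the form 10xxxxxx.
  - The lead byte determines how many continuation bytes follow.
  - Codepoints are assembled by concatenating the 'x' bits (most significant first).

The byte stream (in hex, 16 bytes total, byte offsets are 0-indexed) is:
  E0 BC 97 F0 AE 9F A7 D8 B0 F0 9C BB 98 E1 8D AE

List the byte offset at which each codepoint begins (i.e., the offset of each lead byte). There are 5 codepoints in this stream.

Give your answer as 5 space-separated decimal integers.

Answer: 0 3 7 9 13

Derivation:
Byte[0]=E0: 3-byte lead, need 2 cont bytes. acc=0x0
Byte[1]=BC: continuation. acc=(acc<<6)|0x3C=0x3C
Byte[2]=97: continuation. acc=(acc<<6)|0x17=0xF17
Completed: cp=U+0F17 (starts at byte 0)
Byte[3]=F0: 4-byte lead, need 3 cont bytes. acc=0x0
Byte[4]=AE: continuation. acc=(acc<<6)|0x2E=0x2E
Byte[5]=9F: continuation. acc=(acc<<6)|0x1F=0xB9F
Byte[6]=A7: continuation. acc=(acc<<6)|0x27=0x2E7E7
Completed: cp=U+2E7E7 (starts at byte 3)
Byte[7]=D8: 2-byte lead, need 1 cont bytes. acc=0x18
Byte[8]=B0: continuation. acc=(acc<<6)|0x30=0x630
Completed: cp=U+0630 (starts at byte 7)
Byte[9]=F0: 4-byte lead, need 3 cont bytes. acc=0x0
Byte[10]=9C: continuation. acc=(acc<<6)|0x1C=0x1C
Byte[11]=BB: continuation. acc=(acc<<6)|0x3B=0x73B
Byte[12]=98: continuation. acc=(acc<<6)|0x18=0x1CED8
Completed: cp=U+1CED8 (starts at byte 9)
Byte[13]=E1: 3-byte lead, need 2 cont bytes. acc=0x1
Byte[14]=8D: continuation. acc=(acc<<6)|0x0D=0x4D
Byte[15]=AE: continuation. acc=(acc<<6)|0x2E=0x136E
Completed: cp=U+136E (starts at byte 13)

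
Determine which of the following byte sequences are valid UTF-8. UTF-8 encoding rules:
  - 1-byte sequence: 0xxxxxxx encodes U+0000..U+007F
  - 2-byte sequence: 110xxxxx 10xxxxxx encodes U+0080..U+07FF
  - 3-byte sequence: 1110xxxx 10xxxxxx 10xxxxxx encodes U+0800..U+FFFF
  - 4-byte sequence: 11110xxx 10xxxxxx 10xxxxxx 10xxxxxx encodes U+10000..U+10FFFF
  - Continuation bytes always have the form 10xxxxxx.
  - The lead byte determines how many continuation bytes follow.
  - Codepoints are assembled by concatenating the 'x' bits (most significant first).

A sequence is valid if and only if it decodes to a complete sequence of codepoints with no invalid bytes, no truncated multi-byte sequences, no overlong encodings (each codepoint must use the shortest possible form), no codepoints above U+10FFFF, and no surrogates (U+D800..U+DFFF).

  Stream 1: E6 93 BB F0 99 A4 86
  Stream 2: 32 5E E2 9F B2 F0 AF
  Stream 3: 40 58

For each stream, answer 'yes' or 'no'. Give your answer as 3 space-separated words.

Answer: yes no yes

Derivation:
Stream 1: decodes cleanly. VALID
Stream 2: error at byte offset 7. INVALID
Stream 3: decodes cleanly. VALID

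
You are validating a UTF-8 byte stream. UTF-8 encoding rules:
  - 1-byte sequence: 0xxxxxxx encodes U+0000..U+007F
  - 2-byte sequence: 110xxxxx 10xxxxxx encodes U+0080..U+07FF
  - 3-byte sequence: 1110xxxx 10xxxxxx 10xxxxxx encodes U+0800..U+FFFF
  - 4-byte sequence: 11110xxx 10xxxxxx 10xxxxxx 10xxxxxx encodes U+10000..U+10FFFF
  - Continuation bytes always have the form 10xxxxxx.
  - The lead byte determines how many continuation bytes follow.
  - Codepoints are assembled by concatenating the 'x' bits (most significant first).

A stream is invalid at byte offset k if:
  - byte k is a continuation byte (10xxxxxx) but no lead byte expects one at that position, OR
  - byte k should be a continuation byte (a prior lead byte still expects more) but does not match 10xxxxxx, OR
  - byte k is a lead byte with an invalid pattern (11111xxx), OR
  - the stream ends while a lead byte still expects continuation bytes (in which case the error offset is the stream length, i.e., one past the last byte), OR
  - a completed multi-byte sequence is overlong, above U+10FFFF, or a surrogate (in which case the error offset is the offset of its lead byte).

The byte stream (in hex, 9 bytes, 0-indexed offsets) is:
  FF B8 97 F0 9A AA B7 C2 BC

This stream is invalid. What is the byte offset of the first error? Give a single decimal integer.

Byte[0]=FF: INVALID lead byte (not 0xxx/110x/1110/11110)

Answer: 0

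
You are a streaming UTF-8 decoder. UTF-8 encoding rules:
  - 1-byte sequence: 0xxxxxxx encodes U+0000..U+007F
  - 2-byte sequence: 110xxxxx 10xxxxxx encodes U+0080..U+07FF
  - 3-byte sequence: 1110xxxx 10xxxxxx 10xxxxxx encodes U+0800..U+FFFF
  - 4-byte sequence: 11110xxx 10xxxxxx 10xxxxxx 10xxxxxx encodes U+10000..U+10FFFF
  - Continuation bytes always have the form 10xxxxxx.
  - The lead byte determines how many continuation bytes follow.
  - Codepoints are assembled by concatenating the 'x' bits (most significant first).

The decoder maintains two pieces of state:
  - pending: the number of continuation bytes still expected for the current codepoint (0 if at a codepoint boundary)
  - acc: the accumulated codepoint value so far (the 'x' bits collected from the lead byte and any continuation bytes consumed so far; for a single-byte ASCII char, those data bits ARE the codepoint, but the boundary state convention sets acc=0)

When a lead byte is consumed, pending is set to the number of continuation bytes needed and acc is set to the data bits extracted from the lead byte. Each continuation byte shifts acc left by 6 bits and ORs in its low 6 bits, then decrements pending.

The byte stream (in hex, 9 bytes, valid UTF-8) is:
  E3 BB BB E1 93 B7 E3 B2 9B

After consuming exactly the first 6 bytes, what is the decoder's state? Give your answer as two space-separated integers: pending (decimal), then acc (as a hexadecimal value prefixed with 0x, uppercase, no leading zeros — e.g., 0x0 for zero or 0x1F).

Answer: 0 0x14F7

Derivation:
Byte[0]=E3: 3-byte lead. pending=2, acc=0x3
Byte[1]=BB: continuation. acc=(acc<<6)|0x3B=0xFB, pending=1
Byte[2]=BB: continuation. acc=(acc<<6)|0x3B=0x3EFB, pending=0
Byte[3]=E1: 3-byte lead. pending=2, acc=0x1
Byte[4]=93: continuation. acc=(acc<<6)|0x13=0x53, pending=1
Byte[5]=B7: continuation. acc=(acc<<6)|0x37=0x14F7, pending=0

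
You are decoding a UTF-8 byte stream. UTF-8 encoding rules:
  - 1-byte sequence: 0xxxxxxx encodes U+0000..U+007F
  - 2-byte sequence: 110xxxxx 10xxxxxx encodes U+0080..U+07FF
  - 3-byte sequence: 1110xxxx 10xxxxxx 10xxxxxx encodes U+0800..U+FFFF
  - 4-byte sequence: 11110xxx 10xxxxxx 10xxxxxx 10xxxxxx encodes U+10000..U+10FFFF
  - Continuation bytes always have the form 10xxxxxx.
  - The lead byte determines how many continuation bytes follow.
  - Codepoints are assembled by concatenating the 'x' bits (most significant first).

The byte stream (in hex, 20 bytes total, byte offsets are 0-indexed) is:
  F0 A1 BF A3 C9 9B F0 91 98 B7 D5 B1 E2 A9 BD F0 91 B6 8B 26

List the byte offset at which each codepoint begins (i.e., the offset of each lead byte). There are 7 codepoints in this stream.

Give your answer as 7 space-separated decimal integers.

Answer: 0 4 6 10 12 15 19

Derivation:
Byte[0]=F0: 4-byte lead, need 3 cont bytes. acc=0x0
Byte[1]=A1: continuation. acc=(acc<<6)|0x21=0x21
Byte[2]=BF: continuation. acc=(acc<<6)|0x3F=0x87F
Byte[3]=A3: continuation. acc=(acc<<6)|0x23=0x21FE3
Completed: cp=U+21FE3 (starts at byte 0)
Byte[4]=C9: 2-byte lead, need 1 cont bytes. acc=0x9
Byte[5]=9B: continuation. acc=(acc<<6)|0x1B=0x25B
Completed: cp=U+025B (starts at byte 4)
Byte[6]=F0: 4-byte lead, need 3 cont bytes. acc=0x0
Byte[7]=91: continuation. acc=(acc<<6)|0x11=0x11
Byte[8]=98: continuation. acc=(acc<<6)|0x18=0x458
Byte[9]=B7: continuation. acc=(acc<<6)|0x37=0x11637
Completed: cp=U+11637 (starts at byte 6)
Byte[10]=D5: 2-byte lead, need 1 cont bytes. acc=0x15
Byte[11]=B1: continuation. acc=(acc<<6)|0x31=0x571
Completed: cp=U+0571 (starts at byte 10)
Byte[12]=E2: 3-byte lead, need 2 cont bytes. acc=0x2
Byte[13]=A9: continuation. acc=(acc<<6)|0x29=0xA9
Byte[14]=BD: continuation. acc=(acc<<6)|0x3D=0x2A7D
Completed: cp=U+2A7D (starts at byte 12)
Byte[15]=F0: 4-byte lead, need 3 cont bytes. acc=0x0
Byte[16]=91: continuation. acc=(acc<<6)|0x11=0x11
Byte[17]=B6: continuation. acc=(acc<<6)|0x36=0x476
Byte[18]=8B: continuation. acc=(acc<<6)|0x0B=0x11D8B
Completed: cp=U+11D8B (starts at byte 15)
Byte[19]=26: 1-byte ASCII. cp=U+0026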